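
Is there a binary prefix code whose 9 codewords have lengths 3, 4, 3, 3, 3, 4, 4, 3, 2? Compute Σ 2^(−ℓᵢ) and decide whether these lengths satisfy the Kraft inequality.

With common denominator 2^4 = 16: Σ 2^(−ℓᵢ) = 2/16 + 1/16 + 2/16 + 2/16 + 2/16 + 1/16 + 1/16 + 2/16 + 4/16 = 17/16 = 1.0625.
Kraft's inequality requires Σ ≤ 1; here Σ = 1.0625 > 1, so no such prefix code exists.

1.0625; no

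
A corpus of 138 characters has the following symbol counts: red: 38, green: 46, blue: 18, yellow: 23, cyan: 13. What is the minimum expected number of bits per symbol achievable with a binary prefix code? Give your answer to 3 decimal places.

2.225 bits/symbol

Probabilities are the counts divided by 138.
Repeatedly combine the two least-probable nodes; the expected code length is the sum of the merged weights.
merge 13/138 + 3/23 → 31/138
merge 1/6 + 31/138 → 9/23
merge 19/69 + 1/3 → 14/23
merge 9/23 + 14/23 → 1
L = 31/138 + 9/23 + 14/23 + 1 = 307/138 ≈ 2.225 bits/symbol.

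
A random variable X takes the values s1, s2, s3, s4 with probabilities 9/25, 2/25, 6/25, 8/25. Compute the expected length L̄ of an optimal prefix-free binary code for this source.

Repeatedly combine the two least-probable nodes; the expected code length is the sum of the merged weights.
merge 2/25 + 6/25 → 8/25
merge 8/25 + 8/25 → 16/25
merge 9/25 + 16/25 → 1
L = 8/25 + 16/25 + 1 = 49/25 = 1.96 bits/symbol.

1.96 bits/symbol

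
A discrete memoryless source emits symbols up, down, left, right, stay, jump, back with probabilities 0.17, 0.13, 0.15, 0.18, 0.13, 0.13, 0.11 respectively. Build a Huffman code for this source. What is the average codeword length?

2.82 bits/symbol

Repeatedly combine the two least-probable nodes; the expected code length is the sum of the merged weights.
merge 11/100 + 13/100 → 6/25
merge 13/100 + 13/100 → 13/50
merge 3/20 + 17/100 → 8/25
merge 9/50 + 6/25 → 21/50
merge 13/50 + 8/25 → 29/50
merge 21/50 + 29/50 → 1
L = 6/25 + 13/50 + 8/25 + 21/50 + 29/50 + 1 = 141/50 = 2.82 bits/symbol.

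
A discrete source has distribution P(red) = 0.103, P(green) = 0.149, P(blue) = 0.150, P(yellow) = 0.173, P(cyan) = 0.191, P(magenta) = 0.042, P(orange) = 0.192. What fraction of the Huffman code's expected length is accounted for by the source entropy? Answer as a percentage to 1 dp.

97.8%

Entropy H = −Σ p log₂ p ≈ 2.7008 bits.
Huffman merges: 21/500+103/1000→29/200; 29/200+149/1000→147/500; 3/20+173/1000→323/1000; 191/1000+24/125→383/1000; 147/500+323/1000→617/1000; 383/1000+617/1000→1. L = 1381/500 ≈ 2.7620.
Efficiency = H/L = 2.7008/2.7620 = 97.8%.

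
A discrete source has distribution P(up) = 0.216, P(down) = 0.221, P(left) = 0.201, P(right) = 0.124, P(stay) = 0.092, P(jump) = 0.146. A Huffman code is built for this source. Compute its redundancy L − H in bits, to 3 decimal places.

Entropy H = −Σ p log₂ p ≈ 2.5195 bits.
Huffman merges: 23/250+31/250→27/125; 73/500+201/1000→347/1000; 27/125+27/125→54/125; 221/1000+347/1000→71/125; 54/125+71/125→1. L = 2563/1000 ≈ 2.5630.
L − H = 2.5630 − 2.5195 = 0.043 bits.

0.043 bits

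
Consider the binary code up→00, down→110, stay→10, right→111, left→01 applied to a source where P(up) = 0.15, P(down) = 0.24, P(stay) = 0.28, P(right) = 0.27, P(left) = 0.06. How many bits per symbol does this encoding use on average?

L̄ = Σ pᵢ·ℓᵢ = 0.15·2 + 0.24·3 + 0.28·2 + 0.27·3 + 0.06·2 = 2.51 bits/symbol.

2.51 bits/symbol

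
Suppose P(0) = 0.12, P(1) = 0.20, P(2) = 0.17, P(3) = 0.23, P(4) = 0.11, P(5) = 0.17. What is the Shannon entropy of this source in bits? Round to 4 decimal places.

2.5386 bits

H = −Σ pᵢ log₂ pᵢ.
−0.12·log₂(0.12) = 0.3671
−0.20·log₂(0.20) = 0.4644
−0.17·log₂(0.17) = 0.4346
−0.23·log₂(0.23) = 0.4877
−0.11·log₂(0.11) = 0.3503
−0.17·log₂(0.17) = 0.4346
Sum ≈ 2.5386 → 2.5386 bits.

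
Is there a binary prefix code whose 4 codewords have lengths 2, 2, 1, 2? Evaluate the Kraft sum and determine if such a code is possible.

With common denominator 2^2 = 4: Σ 2^(−ℓᵢ) = 1/4 + 1/4 + 2/4 + 1/4 = 5/4 = 1.25.
Kraft's inequality requires Σ ≤ 1; here Σ = 1.25 > 1, so no such prefix code exists.

1.25; no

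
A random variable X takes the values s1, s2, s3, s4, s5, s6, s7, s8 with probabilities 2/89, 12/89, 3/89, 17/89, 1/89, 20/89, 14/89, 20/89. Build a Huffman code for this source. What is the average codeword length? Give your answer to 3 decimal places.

2.652 bits/symbol

Repeatedly combine the two least-probable nodes; the expected code length is the sum of the merged weights.
merge 1/89 + 2/89 → 3/89
merge 3/89 + 3/89 → 6/89
merge 6/89 + 12/89 → 18/89
merge 14/89 + 17/89 → 31/89
merge 18/89 + 20/89 → 38/89
merge 20/89 + 31/89 → 51/89
merge 38/89 + 51/89 → 1
L = 3/89 + 6/89 + 18/89 + 31/89 + 38/89 + 51/89 + 1 = 236/89 ≈ 2.652 bits/symbol.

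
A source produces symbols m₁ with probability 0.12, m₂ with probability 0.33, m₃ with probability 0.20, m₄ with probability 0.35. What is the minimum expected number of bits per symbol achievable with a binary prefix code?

1.97 bits/symbol

Repeatedly combine the two least-probable nodes; the expected code length is the sum of the merged weights.
merge 3/25 + 1/5 → 8/25
merge 8/25 + 33/100 → 13/20
merge 7/20 + 13/20 → 1
L = 8/25 + 13/20 + 1 = 197/100 = 1.97 bits/symbol.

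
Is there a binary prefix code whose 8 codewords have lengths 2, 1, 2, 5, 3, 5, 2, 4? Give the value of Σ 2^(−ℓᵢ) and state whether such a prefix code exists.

With common denominator 2^5 = 32: Σ 2^(−ℓᵢ) = 8/32 + 16/32 + 8/32 + 1/32 + 4/32 + 1/32 + 8/32 + 2/32 = 48/32 = 1.5.
Kraft's inequality requires Σ ≤ 1; here Σ = 1.5 > 1, so no such prefix code exists.

1.5; no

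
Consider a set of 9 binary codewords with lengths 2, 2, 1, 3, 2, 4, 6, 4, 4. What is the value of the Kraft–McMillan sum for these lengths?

With common denominator 2^6 = 64: Σ 2^(−ℓᵢ) = 16/64 + 16/64 + 32/64 + 8/64 + 16/64 + 4/64 + 1/64 + 4/64 + 4/64 = 101/64 = 1.578125.

1.578125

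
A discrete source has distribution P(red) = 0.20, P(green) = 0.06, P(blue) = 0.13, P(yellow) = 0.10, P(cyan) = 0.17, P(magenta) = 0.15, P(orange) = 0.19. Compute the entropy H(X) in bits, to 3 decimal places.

2.723 bits

H = −Σ pᵢ log₂ pᵢ.
−0.20·log₂(0.20) = 0.4644
−0.06·log₂(0.06) = 0.2435
−0.13·log₂(0.13) = 0.3826
−0.10·log₂(0.10) = 0.3322
−0.17·log₂(0.17) = 0.4346
−0.15·log₂(0.15) = 0.4105
−0.19·log₂(0.19) = 0.4552
Sum ≈ 2.7231 → 2.723 bits.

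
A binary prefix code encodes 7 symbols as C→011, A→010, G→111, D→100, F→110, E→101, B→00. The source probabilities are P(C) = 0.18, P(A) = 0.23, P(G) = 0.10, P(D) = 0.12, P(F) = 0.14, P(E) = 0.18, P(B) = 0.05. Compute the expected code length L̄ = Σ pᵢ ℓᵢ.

L̄ = Σ pᵢ·ℓᵢ = 0.18·3 + 0.23·3 + 0.10·3 + 0.12·3 + 0.14·3 + 0.18·3 + 0.05·2 = 2.95 bits/symbol.

2.95 bits/symbol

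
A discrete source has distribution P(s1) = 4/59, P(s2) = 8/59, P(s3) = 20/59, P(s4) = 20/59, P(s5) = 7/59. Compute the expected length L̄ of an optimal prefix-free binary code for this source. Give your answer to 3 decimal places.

2.169 bits/symbol

Repeatedly combine the two least-probable nodes; the expected code length is the sum of the merged weights.
merge 4/59 + 7/59 → 11/59
merge 8/59 + 11/59 → 19/59
merge 19/59 + 20/59 → 39/59
merge 20/59 + 39/59 → 1
L = 11/59 + 19/59 + 39/59 + 1 = 128/59 ≈ 2.169 bits/symbol.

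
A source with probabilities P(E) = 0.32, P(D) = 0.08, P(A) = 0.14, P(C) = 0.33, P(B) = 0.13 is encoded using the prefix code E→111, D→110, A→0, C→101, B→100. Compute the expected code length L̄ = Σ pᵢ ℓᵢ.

L̄ = Σ pᵢ·ℓᵢ = 0.32·3 + 0.08·3 + 0.14·1 + 0.33·3 + 0.13·3 = 2.72 bits/symbol.

2.72 bits/symbol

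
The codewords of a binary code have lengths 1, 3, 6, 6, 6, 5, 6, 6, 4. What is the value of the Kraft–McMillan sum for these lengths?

With common denominator 2^6 = 64: Σ 2^(−ℓᵢ) = 32/64 + 8/64 + 1/64 + 1/64 + 1/64 + 2/64 + 1/64 + 1/64 + 4/64 = 51/64 = 0.796875.

0.796875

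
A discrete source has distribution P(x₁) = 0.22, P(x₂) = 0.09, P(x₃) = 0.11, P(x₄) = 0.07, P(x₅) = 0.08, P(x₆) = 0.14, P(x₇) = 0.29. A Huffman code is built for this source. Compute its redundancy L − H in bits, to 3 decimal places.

0.021 bits

Entropy H = −Σ p log₂ p ≈ 2.6186 bits.
Huffman merges: 7/100+2/25→3/20; 9/100+11/100→1/5; 7/50+3/20→29/100; 1/5+11/50→21/50; 29/100+29/100→29/50; 21/50+29/50→1. L = 66/25 ≈ 2.6400.
L − H = 2.6400 − 2.6186 = 0.021 bits.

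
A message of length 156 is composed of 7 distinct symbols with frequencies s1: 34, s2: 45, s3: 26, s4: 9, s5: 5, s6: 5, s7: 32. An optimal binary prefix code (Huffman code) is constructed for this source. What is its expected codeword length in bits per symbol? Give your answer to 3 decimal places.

Probabilities are the counts divided by 156.
Repeatedly combine the two least-probable nodes; the expected code length is the sum of the merged weights.
merge 5/156 + 5/156 → 5/78
merge 3/52 + 5/78 → 19/156
merge 19/156 + 1/6 → 15/52
merge 8/39 + 17/78 → 11/26
merge 15/52 + 15/52 → 15/26
merge 11/26 + 15/26 → 1
L = 5/78 + 19/156 + 15/52 + 11/26 + 15/26 + 1 = 193/78 ≈ 2.474 bits/symbol.

2.474 bits/symbol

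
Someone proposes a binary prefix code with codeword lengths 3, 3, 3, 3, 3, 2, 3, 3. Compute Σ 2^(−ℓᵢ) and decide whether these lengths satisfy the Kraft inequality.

1.125; no

With common denominator 2^3 = 8: Σ 2^(−ℓᵢ) = 1/8 + 1/8 + 1/8 + 1/8 + 1/8 + 2/8 + 1/8 + 1/8 = 9/8 = 1.125.
Kraft's inequality requires Σ ≤ 1; here Σ = 1.125 > 1, so no such prefix code exists.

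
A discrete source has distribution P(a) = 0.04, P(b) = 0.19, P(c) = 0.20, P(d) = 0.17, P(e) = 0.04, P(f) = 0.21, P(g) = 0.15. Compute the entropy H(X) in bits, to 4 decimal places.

2.6091 bits

H = −Σ pᵢ log₂ pᵢ.
−0.04·log₂(0.04) = 0.1858
−0.19·log₂(0.19) = 0.4552
−0.20·log₂(0.20) = 0.4644
−0.17·log₂(0.17) = 0.4346
−0.04·log₂(0.04) = 0.1858
−0.21·log₂(0.21) = 0.4728
−0.15·log₂(0.15) = 0.4105
Sum ≈ 2.6091 → 2.6091 bits.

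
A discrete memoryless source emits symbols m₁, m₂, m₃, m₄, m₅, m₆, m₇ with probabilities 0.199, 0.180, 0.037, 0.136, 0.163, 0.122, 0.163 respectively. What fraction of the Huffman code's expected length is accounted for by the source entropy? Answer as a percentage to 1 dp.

Entropy H = −Σ p log₂ p ≈ 2.6997 bits.
Huffman merges: 37/1000+61/500→159/1000; 17/125+159/1000→59/200; 163/1000+163/1000→163/500; 9/50+199/1000→379/1000; 59/200+163/500→621/1000; 379/1000+621/1000→1. L = 139/50 ≈ 2.7800.
Efficiency = H/L = 2.6997/2.7800 = 97.1%.

97.1%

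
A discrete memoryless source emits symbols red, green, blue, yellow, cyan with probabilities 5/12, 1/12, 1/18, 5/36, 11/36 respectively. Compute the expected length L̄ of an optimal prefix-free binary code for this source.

Repeatedly combine the two least-probable nodes; the expected code length is the sum of the merged weights.
merge 1/18 + 1/12 → 5/36
merge 5/36 + 5/36 → 5/18
merge 5/18 + 11/36 → 7/12
merge 5/12 + 7/12 → 1
L = 5/36 + 5/18 + 7/12 + 1 = 2 bits/symbol.

2 bits/symbol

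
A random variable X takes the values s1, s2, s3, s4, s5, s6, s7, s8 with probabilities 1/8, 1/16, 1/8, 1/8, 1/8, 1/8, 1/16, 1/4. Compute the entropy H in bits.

2.875 bits

Each probability is a power of 1/2, so log₂(1/p) is an integer.
H = Σ p·log₂(1/p) = 1/8·3 + 1/16·4 + 1/8·3 + 1/8·3 + 1/8·3 + 1/8·3 + 1/16·4 + 1/4·2 = 2.875 bits.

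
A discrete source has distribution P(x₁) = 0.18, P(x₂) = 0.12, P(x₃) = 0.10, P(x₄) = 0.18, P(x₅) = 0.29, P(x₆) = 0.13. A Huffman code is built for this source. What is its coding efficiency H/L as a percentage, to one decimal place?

Entropy H = −Σ p log₂ p ≈ 2.4904 bits.
Huffman merges: 1/10+3/25→11/50; 13/100+9/50→31/100; 9/50+11/50→2/5; 29/100+31/100→3/5; 2/5+3/5→1. L = 253/100 ≈ 2.5300.
Efficiency = H/L = 2.4904/2.5300 = 98.4%.

98.4%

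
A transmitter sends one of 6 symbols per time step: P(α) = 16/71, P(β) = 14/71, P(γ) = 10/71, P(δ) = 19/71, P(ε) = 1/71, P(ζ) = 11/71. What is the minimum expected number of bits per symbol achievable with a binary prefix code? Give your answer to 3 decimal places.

2.465 bits/symbol

Repeatedly combine the two least-probable nodes; the expected code length is the sum of the merged weights.
merge 1/71 + 10/71 → 11/71
merge 11/71 + 11/71 → 22/71
merge 14/71 + 16/71 → 30/71
merge 19/71 + 22/71 → 41/71
merge 30/71 + 41/71 → 1
L = 11/71 + 22/71 + 30/71 + 41/71 + 1 = 175/71 ≈ 2.465 bits/symbol.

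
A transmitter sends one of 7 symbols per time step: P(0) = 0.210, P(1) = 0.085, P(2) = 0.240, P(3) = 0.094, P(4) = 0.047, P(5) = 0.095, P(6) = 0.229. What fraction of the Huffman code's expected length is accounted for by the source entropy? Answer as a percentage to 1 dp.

Entropy H = −Σ p log₂ p ≈ 2.6068 bits.
Huffman merges: 47/1000+17/200→33/250; 47/500+19/200→189/1000; 33/250+189/1000→321/1000; 21/100+229/1000→439/1000; 6/25+321/1000→561/1000; 439/1000+561/1000→1. L = 1321/500 ≈ 2.6420.
Efficiency = H/L = 2.6068/2.6420 = 98.7%.

98.7%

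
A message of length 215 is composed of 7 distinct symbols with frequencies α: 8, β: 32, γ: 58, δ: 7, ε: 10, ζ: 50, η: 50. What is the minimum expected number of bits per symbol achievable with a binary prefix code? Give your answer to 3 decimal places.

Probabilities are the counts divided by 215.
Repeatedly combine the two least-probable nodes; the expected code length is the sum of the merged weights.
merge 7/215 + 8/215 → 3/43
merge 2/43 + 3/43 → 5/43
merge 5/43 + 32/215 → 57/215
merge 10/43 + 10/43 → 20/43
merge 57/215 + 58/215 → 23/43
merge 20/43 + 23/43 → 1
L = 3/43 + 5/43 + 57/215 + 20/43 + 23/43 + 1 = 527/215 ≈ 2.451 bits/symbol.

2.451 bits/symbol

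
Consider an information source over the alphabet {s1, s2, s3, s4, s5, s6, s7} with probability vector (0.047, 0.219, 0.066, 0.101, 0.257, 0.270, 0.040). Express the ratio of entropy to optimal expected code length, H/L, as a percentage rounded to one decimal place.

Entropy H = −Σ p log₂ p ≈ 2.4796 bits.
Huffman merges: 1/25+47/1000→87/1000; 33/500+87/1000→153/1000; 101/1000+153/1000→127/500; 219/1000+127/500→473/1000; 257/1000+27/100→527/1000; 473/1000+527/1000→1. L = 1247/500 ≈ 2.4940.
Efficiency = H/L = 2.4796/2.4940 = 99.4%.

99.4%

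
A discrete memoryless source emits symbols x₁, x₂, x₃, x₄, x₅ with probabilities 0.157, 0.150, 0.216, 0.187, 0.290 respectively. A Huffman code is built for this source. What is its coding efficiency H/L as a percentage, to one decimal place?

98.7%

Entropy H = −Σ p log₂ p ≈ 2.2777 bits.
Huffman merges: 3/20+157/1000→307/1000; 187/1000+27/125→403/1000; 29/100+307/1000→597/1000; 403/1000+597/1000→1. L = 2307/1000 ≈ 2.3070.
Efficiency = H/L = 2.2777/2.3070 = 98.7%.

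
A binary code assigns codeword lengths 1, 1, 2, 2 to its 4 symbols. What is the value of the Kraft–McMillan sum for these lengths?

With common denominator 2^2 = 4: Σ 2^(−ℓᵢ) = 2/4 + 2/4 + 1/4 + 1/4 = 6/4 = 1.5.

1.5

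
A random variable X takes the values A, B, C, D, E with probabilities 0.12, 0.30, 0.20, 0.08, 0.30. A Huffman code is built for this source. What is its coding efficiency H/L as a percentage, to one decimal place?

98.4%

Entropy H = −Σ p log₂ p ≈ 2.1651 bits.
Huffman merges: 2/25+3/25→1/5; 1/5+1/5→2/5; 3/10+3/10→3/5; 2/5+3/5→1. L = 11/5 ≈ 2.2000.
Efficiency = H/L = 2.1651/2.2000 = 98.4%.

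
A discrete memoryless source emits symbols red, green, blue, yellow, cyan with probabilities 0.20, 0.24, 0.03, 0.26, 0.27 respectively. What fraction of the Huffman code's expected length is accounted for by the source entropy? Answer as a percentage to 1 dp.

95.3%

Entropy H = −Σ p log₂ p ≈ 2.1256 bits.
Huffman merges: 3/100+1/5→23/100; 23/100+6/25→47/100; 13/50+27/100→53/100; 47/100+53/100→1. L = 223/100 ≈ 2.2300.
Efficiency = H/L = 2.1256/2.2300 = 95.3%.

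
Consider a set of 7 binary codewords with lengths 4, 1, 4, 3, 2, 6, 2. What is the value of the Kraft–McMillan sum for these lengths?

1.265625

With common denominator 2^6 = 64: Σ 2^(−ℓᵢ) = 4/64 + 32/64 + 4/64 + 8/64 + 16/64 + 1/64 + 16/64 = 81/64 = 1.265625.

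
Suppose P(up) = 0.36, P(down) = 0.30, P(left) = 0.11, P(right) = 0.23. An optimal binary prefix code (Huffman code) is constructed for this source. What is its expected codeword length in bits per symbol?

1.98 bits/symbol

Repeatedly combine the two least-probable nodes; the expected code length is the sum of the merged weights.
merge 11/100 + 23/100 → 17/50
merge 3/10 + 17/50 → 16/25
merge 9/25 + 16/25 → 1
L = 17/50 + 16/25 + 1 = 99/50 = 1.98 bits/symbol.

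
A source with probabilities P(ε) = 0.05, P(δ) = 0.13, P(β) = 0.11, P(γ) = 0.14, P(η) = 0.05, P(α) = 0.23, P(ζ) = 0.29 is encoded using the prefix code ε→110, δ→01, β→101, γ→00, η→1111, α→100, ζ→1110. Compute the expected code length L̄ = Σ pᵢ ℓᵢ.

3.07 bits/symbol

L̄ = Σ pᵢ·ℓᵢ = 0.05·3 + 0.13·2 + 0.11·3 + 0.14·2 + 0.05·4 + 0.23·3 + 0.29·4 = 3.07 bits/symbol.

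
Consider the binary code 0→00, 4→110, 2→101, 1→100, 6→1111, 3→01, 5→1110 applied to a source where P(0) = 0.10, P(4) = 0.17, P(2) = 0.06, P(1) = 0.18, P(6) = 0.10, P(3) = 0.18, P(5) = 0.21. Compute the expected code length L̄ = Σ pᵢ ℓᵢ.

L̄ = Σ pᵢ·ℓᵢ = 0.10·2 + 0.17·3 + 0.06·3 + 0.18·3 + 0.10·4 + 0.18·2 + 0.21·4 = 3.03 bits/symbol.

3.03 bits/symbol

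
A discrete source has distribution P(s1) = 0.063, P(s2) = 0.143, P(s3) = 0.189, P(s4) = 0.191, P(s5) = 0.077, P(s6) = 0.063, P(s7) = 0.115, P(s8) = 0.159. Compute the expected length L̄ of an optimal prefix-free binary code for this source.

2.935 bits/symbol

Repeatedly combine the two least-probable nodes; the expected code length is the sum of the merged weights.
merge 63/1000 + 63/1000 → 63/500
merge 77/1000 + 23/200 → 24/125
merge 63/500 + 143/1000 → 269/1000
merge 159/1000 + 189/1000 → 87/250
merge 191/1000 + 24/125 → 383/1000
merge 269/1000 + 87/250 → 617/1000
merge 383/1000 + 617/1000 → 1
L = 63/500 + 24/125 + 269/1000 + 87/250 + 383/1000 + 617/1000 + 1 = 587/200 = 2.935 bits/symbol.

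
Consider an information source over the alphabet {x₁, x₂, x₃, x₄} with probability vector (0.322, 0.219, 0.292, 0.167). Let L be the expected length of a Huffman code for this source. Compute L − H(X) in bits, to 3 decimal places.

0.044 bits

Entropy H = −Σ p log₂ p ≈ 1.9560 bits.
Huffman merges: 167/1000+219/1000→193/500; 73/250+161/500→307/500; 193/500+307/500→1. L = 2 ≈ 2.0000.
L − H = 2.0000 − 1.9560 = 0.044 bits.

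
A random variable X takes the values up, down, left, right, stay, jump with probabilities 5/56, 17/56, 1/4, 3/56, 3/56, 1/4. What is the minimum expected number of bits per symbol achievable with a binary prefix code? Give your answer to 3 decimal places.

Repeatedly combine the two least-probable nodes; the expected code length is the sum of the merged weights.
merge 3/56 + 3/56 → 3/28
merge 5/56 + 3/28 → 11/56
merge 11/56 + 1/4 → 25/56
merge 1/4 + 17/56 → 31/56
merge 25/56 + 31/56 → 1
L = 3/28 + 11/56 + 25/56 + 31/56 + 1 = 129/56 ≈ 2.304 bits/symbol.

2.304 bits/symbol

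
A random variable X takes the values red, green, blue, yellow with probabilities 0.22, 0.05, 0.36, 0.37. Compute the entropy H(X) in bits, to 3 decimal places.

H = −Σ pᵢ log₂ pᵢ.
−0.22·log₂(0.22) = 0.4806
−0.05·log₂(0.05) = 0.2161
−0.36·log₂(0.36) = 0.5306
−0.37·log₂(0.37) = 0.5307
Sum ≈ 1.7580 → 1.758 bits.

1.758 bits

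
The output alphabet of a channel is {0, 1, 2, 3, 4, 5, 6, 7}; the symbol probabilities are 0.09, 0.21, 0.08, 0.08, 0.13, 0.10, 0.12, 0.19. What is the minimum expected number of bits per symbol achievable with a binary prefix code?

2.95 bits/symbol

Repeatedly combine the two least-probable nodes; the expected code length is the sum of the merged weights.
merge 2/25 + 2/25 → 4/25
merge 9/100 + 1/10 → 19/100
merge 3/25 + 13/100 → 1/4
merge 4/25 + 19/100 → 7/20
merge 19/100 + 21/100 → 2/5
merge 1/4 + 7/20 → 3/5
merge 2/5 + 3/5 → 1
L = 4/25 + 19/100 + 1/4 + 7/20 + 2/5 + 3/5 + 1 = 59/20 = 2.95 bits/symbol.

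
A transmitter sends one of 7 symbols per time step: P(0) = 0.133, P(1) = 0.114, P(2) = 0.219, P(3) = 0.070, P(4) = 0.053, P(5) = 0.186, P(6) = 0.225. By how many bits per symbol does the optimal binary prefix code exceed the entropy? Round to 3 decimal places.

0.026 bits

Entropy H = −Σ p log₂ p ≈ 2.6528 bits.
Huffman merges: 53/1000+7/100→123/1000; 57/500+123/1000→237/1000; 133/1000+93/500→319/1000; 219/1000+9/40→111/250; 237/1000+319/1000→139/250; 111/250+139/250→1. L = 2679/1000 ≈ 2.6790.
L − H = 2.6790 − 2.6528 = 0.026 bits.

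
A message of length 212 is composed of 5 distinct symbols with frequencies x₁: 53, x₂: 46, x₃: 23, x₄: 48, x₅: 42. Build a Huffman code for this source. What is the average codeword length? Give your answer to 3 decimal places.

2.307 bits/symbol

Probabilities are the counts divided by 212.
Repeatedly combine the two least-probable nodes; the expected code length is the sum of the merged weights.
merge 23/212 + 21/106 → 65/212
merge 23/106 + 12/53 → 47/106
merge 1/4 + 65/212 → 59/106
merge 47/106 + 59/106 → 1
L = 65/212 + 47/106 + 59/106 + 1 = 489/212 ≈ 2.307 bits/symbol.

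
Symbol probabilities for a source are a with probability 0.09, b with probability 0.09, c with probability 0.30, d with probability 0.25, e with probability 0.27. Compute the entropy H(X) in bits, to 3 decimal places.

2.156 bits

H = −Σ pᵢ log₂ pᵢ.
−0.09·log₂(0.09) = 0.3127
−0.09·log₂(0.09) = 0.3127
−0.30·log₂(0.30) = 0.5211
−0.25·log₂(0.25) = 0.5000
−0.27·log₂(0.27) = 0.5100
Sum ≈ 2.1564 → 2.156 bits.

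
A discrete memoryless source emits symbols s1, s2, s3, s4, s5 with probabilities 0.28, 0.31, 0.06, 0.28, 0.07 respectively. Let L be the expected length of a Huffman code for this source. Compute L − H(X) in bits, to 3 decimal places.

Entropy H = −Σ p log₂ p ≈ 2.0643 bits.
Huffman merges: 3/50+7/100→13/100; 13/100+7/25→41/100; 7/25+31/100→59/100; 41/100+59/100→1. L = 213/100 ≈ 2.1300.
L − H = 2.1300 − 2.0643 = 0.066 bits.

0.066 bits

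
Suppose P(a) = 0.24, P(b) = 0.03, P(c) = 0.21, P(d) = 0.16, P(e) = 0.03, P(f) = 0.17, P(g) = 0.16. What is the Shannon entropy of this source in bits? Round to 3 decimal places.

2.551 bits

H = −Σ pᵢ log₂ pᵢ.
−0.24·log₂(0.24) = 0.4941
−0.03·log₂(0.03) = 0.1518
−0.21·log₂(0.21) = 0.4728
−0.16·log₂(0.16) = 0.4230
−0.03·log₂(0.03) = 0.1518
−0.17·log₂(0.17) = 0.4346
−0.16·log₂(0.16) = 0.4230
Sum ≈ 2.5511 → 2.551 bits.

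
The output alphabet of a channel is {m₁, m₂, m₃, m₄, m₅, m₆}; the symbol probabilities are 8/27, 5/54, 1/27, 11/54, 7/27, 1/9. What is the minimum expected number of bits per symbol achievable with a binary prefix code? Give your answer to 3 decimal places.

2.370 bits/symbol

Repeatedly combine the two least-probable nodes; the expected code length is the sum of the merged weights.
merge 1/27 + 5/54 → 7/54
merge 1/9 + 7/54 → 13/54
merge 11/54 + 13/54 → 4/9
merge 7/27 + 8/27 → 5/9
merge 4/9 + 5/9 → 1
L = 7/54 + 13/54 + 4/9 + 5/9 + 1 = 64/27 ≈ 2.370 bits/symbol.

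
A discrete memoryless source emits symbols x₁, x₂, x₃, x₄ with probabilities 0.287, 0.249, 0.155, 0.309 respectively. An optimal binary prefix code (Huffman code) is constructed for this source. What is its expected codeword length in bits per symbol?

Repeatedly combine the two least-probable nodes; the expected code length is the sum of the merged weights.
merge 31/200 + 249/1000 → 101/250
merge 287/1000 + 309/1000 → 149/250
merge 101/250 + 149/250 → 1
L = 101/250 + 149/250 + 1 = 2 bits/symbol.

2 bits/symbol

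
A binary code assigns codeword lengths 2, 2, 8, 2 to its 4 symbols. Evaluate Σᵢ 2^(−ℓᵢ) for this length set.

0.75390625

With common denominator 2^8 = 256: Σ 2^(−ℓᵢ) = 64/256 + 64/256 + 1/256 + 64/256 = 193/256 = 0.75390625.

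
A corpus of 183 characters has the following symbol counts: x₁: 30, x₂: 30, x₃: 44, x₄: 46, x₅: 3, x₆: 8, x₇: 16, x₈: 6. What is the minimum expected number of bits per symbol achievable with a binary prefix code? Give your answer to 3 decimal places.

2.650 bits/symbol

Probabilities are the counts divided by 183.
Repeatedly combine the two least-probable nodes; the expected code length is the sum of the merged weights.
merge 1/61 + 2/61 → 3/61
merge 8/183 + 3/61 → 17/183
merge 16/183 + 17/183 → 11/61
merge 10/61 + 10/61 → 20/61
merge 11/61 + 44/183 → 77/183
merge 46/183 + 20/61 → 106/183
merge 77/183 + 106/183 → 1
L = 3/61 + 17/183 + 11/61 + 20/61 + 77/183 + 106/183 + 1 = 485/183 ≈ 2.650 bits/symbol.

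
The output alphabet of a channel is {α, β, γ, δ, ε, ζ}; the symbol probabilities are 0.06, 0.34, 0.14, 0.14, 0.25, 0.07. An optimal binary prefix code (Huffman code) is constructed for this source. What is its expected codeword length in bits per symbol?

2.4 bits/symbol

Repeatedly combine the two least-probable nodes; the expected code length is the sum of the merged weights.
merge 3/50 + 7/100 → 13/100
merge 13/100 + 7/50 → 27/100
merge 7/50 + 1/4 → 39/100
merge 27/100 + 17/50 → 61/100
merge 39/100 + 61/100 → 1
L = 13/100 + 27/100 + 39/100 + 61/100 + 1 = 12/5 = 2.4 bits/symbol.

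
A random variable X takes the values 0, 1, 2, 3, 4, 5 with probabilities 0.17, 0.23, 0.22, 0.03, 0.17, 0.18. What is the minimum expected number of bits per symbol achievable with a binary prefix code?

Repeatedly combine the two least-probable nodes; the expected code length is the sum of the merged weights.
merge 3/100 + 17/100 → 1/5
merge 17/100 + 9/50 → 7/20
merge 1/5 + 11/50 → 21/50
merge 23/100 + 7/20 → 29/50
merge 21/50 + 29/50 → 1
L = 1/5 + 7/20 + 21/50 + 29/50 + 1 = 51/20 = 2.55 bits/symbol.

2.55 bits/symbol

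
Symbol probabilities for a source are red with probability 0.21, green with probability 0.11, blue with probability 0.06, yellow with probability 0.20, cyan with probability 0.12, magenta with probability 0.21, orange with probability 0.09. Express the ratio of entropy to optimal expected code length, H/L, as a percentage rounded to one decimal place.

98.3%

Entropy H = −Σ p log₂ p ≈ 2.6836 bits.
Huffman merges: 3/50+9/100→3/20; 11/100+3/25→23/100; 3/20+1/5→7/20; 21/100+21/100→21/50; 23/100+7/20→29/50; 21/50+29/50→1. L = 273/100 ≈ 2.7300.
Efficiency = H/L = 2.6836/2.7300 = 98.3%.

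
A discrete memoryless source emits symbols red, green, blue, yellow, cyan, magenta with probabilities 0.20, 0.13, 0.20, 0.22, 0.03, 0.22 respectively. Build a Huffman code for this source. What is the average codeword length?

2.52 bits/symbol

Repeatedly combine the two least-probable nodes; the expected code length is the sum of the merged weights.
merge 3/100 + 13/100 → 4/25
merge 4/25 + 1/5 → 9/25
merge 1/5 + 11/50 → 21/50
merge 11/50 + 9/25 → 29/50
merge 21/50 + 29/50 → 1
L = 4/25 + 9/25 + 21/50 + 29/50 + 1 = 63/25 = 2.52 bits/symbol.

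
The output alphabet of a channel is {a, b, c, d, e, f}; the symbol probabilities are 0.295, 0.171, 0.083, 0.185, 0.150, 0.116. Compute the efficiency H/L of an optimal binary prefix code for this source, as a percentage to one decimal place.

98.2%

Entropy H = −Σ p log₂ p ≈ 2.4747 bits.
Huffman merges: 83/1000+29/250→199/1000; 3/20+171/1000→321/1000; 37/200+199/1000→48/125; 59/200+321/1000→77/125; 48/125+77/125→1. L = 63/25 ≈ 2.5200.
Efficiency = H/L = 2.4747/2.5200 = 98.2%.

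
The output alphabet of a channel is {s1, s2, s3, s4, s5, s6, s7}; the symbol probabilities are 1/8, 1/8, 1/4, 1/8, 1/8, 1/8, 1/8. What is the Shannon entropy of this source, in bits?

Each probability is a power of 1/2, so log₂(1/p) is an integer.
H = Σ p·log₂(1/p) = 1/8·3 + 1/8·3 + 1/4·2 + 1/8·3 + 1/8·3 + 1/8·3 + 1/8·3 = 2.75 bits.

2.75 bits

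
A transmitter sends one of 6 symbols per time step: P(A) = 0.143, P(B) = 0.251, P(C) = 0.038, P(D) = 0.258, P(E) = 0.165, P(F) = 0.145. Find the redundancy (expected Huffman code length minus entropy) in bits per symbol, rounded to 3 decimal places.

Entropy H = −Σ p log₂ p ≈ 2.4182 bits.
Huffman merges: 19/500+143/1000→181/1000; 29/200+33/200→31/100; 181/1000+251/1000→54/125; 129/500+31/100→71/125; 54/125+71/125→1. L = 2491/1000 ≈ 2.4910.
L − H = 2.4910 − 2.4182 = 0.073 bits.

0.073 bits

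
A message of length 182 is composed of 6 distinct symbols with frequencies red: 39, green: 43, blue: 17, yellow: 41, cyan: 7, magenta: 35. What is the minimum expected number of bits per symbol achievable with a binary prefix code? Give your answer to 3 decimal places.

Probabilities are the counts divided by 182.
Repeatedly combine the two least-probable nodes; the expected code length is the sum of the merged weights.
merge 1/26 + 17/182 → 12/91
merge 12/91 + 5/26 → 59/182
merge 3/14 + 41/182 → 40/91
merge 43/182 + 59/182 → 51/91
merge 40/91 + 51/91 → 1
L = 12/91 + 59/182 + 40/91 + 51/91 + 1 = 447/182 ≈ 2.456 bits/symbol.

2.456 bits/symbol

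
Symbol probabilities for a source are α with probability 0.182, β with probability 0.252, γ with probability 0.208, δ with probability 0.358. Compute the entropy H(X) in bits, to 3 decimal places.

1.950 bits

H = −Σ pᵢ log₂ pᵢ.
−0.182·log₂(0.182) = 0.4474
−0.252·log₂(0.252) = 0.5011
−0.208·log₂(0.208) = 0.4712
−0.358·log₂(0.358) = 0.5305
Sum ≈ 1.9502 → 1.950 bits.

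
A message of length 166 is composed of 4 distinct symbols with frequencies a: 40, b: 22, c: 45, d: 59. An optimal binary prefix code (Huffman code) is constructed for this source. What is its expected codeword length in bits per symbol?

Probabilities are the counts divided by 166.
Repeatedly combine the two least-probable nodes; the expected code length is the sum of the merged weights.
merge 11/83 + 20/83 → 31/83
merge 45/166 + 59/166 → 52/83
merge 31/83 + 52/83 → 1
L = 31/83 + 52/83 + 1 = 2 bits/symbol.

2 bits/symbol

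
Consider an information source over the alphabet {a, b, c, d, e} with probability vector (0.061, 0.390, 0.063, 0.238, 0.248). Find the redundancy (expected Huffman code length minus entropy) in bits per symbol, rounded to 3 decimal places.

0.077 bits

Entropy H = −Σ p log₂ p ≈ 2.0190 bits.
Huffman merges: 61/1000+63/1000→31/250; 31/250+119/500→181/500; 31/125+181/500→61/100; 39/100+61/100→1. L = 262/125 ≈ 2.0960.
L − H = 2.0960 − 2.0190 = 0.077 bits.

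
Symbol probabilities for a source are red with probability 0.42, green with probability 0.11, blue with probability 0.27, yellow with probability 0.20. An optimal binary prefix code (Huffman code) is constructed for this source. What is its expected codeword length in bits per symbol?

Repeatedly combine the two least-probable nodes; the expected code length is the sum of the merged weights.
merge 11/100 + 1/5 → 31/100
merge 27/100 + 31/100 → 29/50
merge 21/50 + 29/50 → 1
L = 31/100 + 29/50 + 1 = 189/100 = 1.89 bits/symbol.

1.89 bits/symbol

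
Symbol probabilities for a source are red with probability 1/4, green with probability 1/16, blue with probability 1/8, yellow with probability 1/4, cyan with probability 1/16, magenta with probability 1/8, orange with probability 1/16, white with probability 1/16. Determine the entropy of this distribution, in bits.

Each probability is a power of 1/2, so log₂(1/p) is an integer.
H = Σ p·log₂(1/p) = 1/4·2 + 1/16·4 + 1/8·3 + 1/4·2 + 1/16·4 + 1/8·3 + 1/16·4 + 1/16·4 = 2.75 bits.

2.75 bits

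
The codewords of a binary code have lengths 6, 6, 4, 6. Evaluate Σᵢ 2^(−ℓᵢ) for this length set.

With common denominator 2^6 = 64: Σ 2^(−ℓᵢ) = 1/64 + 1/64 + 4/64 + 1/64 = 7/64 = 0.109375.

0.109375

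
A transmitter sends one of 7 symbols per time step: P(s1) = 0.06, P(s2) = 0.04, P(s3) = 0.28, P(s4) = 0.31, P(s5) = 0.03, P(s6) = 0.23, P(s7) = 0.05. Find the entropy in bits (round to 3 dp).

H = −Σ pᵢ log₂ pᵢ.
−0.06·log₂(0.06) = 0.2435
−0.04·log₂(0.04) = 0.1858
−0.28·log₂(0.28) = 0.5142
−0.31·log₂(0.31) = 0.5238
−0.03·log₂(0.03) = 0.1518
−0.23·log₂(0.23) = 0.4877
−0.05·log₂(0.05) = 0.2161
Sum ≈ 2.3228 → 2.323 bits.

2.323 bits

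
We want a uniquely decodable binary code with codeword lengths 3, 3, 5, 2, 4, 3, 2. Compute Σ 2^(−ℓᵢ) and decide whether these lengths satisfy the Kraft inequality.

0.96875; yes

With common denominator 2^5 = 32: Σ 2^(−ℓᵢ) = 4/32 + 4/32 + 1/32 + 8/32 + 2/32 + 4/32 + 8/32 = 31/32 = 0.96875.
Kraft's inequality requires Σ ≤ 1; here Σ = 0.96875 ≤ 1, so such a prefix code exists.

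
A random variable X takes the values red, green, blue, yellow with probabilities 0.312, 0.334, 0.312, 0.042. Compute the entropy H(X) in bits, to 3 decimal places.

H = −Σ pᵢ log₂ pᵢ.
−0.312·log₂(0.312) = 0.5243
−0.334·log₂(0.334) = 0.5284
−0.312·log₂(0.312) = 0.5243
−0.042·log₂(0.042) = 0.1921
Sum ≈ 1.7691 → 1.769 bits.

1.769 bits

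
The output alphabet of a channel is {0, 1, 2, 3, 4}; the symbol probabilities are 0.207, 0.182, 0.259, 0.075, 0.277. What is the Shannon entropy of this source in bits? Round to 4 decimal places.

H = −Σ pᵢ log₂ pᵢ.
−0.207·log₂(0.207) = 0.4704
−0.182·log₂(0.182) = 0.4474
−0.259·log₂(0.259) = 0.5048
−0.075·log₂(0.075) = 0.2803
−0.277·log₂(0.277) = 0.5130
Sum ≈ 2.2158 → 2.2158 bits.

2.2158 bits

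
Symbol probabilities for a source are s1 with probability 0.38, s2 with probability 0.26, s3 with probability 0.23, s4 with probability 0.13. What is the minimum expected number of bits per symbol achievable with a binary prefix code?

1.98 bits/symbol

Repeatedly combine the two least-probable nodes; the expected code length is the sum of the merged weights.
merge 13/100 + 23/100 → 9/25
merge 13/50 + 9/25 → 31/50
merge 19/50 + 31/50 → 1
L = 9/25 + 31/50 + 1 = 99/50 = 1.98 bits/symbol.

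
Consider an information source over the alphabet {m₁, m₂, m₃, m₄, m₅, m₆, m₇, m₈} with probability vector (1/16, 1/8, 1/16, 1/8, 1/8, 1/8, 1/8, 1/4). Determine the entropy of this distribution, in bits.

Each probability is a power of 1/2, so log₂(1/p) is an integer.
H = Σ p·log₂(1/p) = 1/16·4 + 1/8·3 + 1/16·4 + 1/8·3 + 1/8·3 + 1/8·3 + 1/8·3 + 1/4·2 = 2.875 bits.

2.875 bits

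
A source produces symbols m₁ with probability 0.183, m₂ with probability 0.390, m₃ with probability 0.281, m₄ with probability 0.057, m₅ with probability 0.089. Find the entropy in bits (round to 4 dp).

2.0390 bits

H = −Σ pᵢ log₂ pᵢ.
−0.183·log₂(0.183) = 0.4484
−0.390·log₂(0.390) = 0.5298
−0.281·log₂(0.281) = 0.5146
−0.057·log₂(0.057) = 0.2356
−0.089·log₂(0.089) = 0.3106
Sum ≈ 2.0390 → 2.0390 bits.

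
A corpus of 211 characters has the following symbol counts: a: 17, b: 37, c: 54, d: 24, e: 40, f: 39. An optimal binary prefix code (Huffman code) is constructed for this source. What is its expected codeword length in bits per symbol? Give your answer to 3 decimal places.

Probabilities are the counts divided by 211.
Repeatedly combine the two least-probable nodes; the expected code length is the sum of the merged weights.
merge 17/211 + 24/211 → 41/211
merge 37/211 + 39/211 → 76/211
merge 40/211 + 41/211 → 81/211
merge 54/211 + 76/211 → 130/211
merge 81/211 + 130/211 → 1
L = 41/211 + 76/211 + 81/211 + 130/211 + 1 = 539/211 ≈ 2.555 bits/symbol.

2.555 bits/symbol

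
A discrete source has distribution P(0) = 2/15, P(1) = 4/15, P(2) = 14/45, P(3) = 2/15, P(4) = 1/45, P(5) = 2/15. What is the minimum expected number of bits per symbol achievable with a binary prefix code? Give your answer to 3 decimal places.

2.422 bits/symbol

Repeatedly combine the two least-probable nodes; the expected code length is the sum of the merged weights.
merge 1/45 + 2/15 → 7/45
merge 2/15 + 2/15 → 4/15
merge 7/45 + 4/15 → 19/45
merge 4/15 + 14/45 → 26/45
merge 19/45 + 26/45 → 1
L = 7/45 + 4/15 + 19/45 + 26/45 + 1 = 109/45 ≈ 2.422 bits/symbol.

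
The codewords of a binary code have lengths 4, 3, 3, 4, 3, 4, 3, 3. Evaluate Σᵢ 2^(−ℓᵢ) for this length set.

0.8125

With common denominator 2^4 = 16: Σ 2^(−ℓᵢ) = 1/16 + 2/16 + 2/16 + 1/16 + 2/16 + 1/16 + 2/16 + 2/16 = 13/16 = 0.8125.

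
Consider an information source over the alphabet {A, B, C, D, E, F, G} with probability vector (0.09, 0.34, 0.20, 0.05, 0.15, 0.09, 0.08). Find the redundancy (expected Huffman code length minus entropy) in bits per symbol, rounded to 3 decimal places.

Entropy H = −Σ p log₂ p ≈ 2.5370 bits.
Huffman merges: 1/20+2/25→13/100; 9/100+9/100→9/50; 13/100+3/20→7/25; 9/50+1/5→19/50; 7/25+17/50→31/50; 19/50+31/50→1. L = 259/100 ≈ 2.5900.
L − H = 2.5900 − 2.5370 = 0.053 bits.

0.053 bits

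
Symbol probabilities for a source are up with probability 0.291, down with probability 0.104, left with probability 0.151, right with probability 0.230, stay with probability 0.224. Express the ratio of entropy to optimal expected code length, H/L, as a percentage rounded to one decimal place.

99.4%

Entropy H = −Σ p log₂ p ≈ 2.2408 bits.
Huffman merges: 13/125+151/1000→51/200; 28/125+23/100→227/500; 51/200+291/1000→273/500; 227/500+273/500→1. L = 451/200 ≈ 2.2550.
Efficiency = H/L = 2.2408/2.2550 = 99.4%.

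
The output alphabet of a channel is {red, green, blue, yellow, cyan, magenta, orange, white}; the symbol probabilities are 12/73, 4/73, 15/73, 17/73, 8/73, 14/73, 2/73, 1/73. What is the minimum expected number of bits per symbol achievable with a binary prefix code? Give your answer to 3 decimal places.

2.699 bits/symbol

Repeatedly combine the two least-probable nodes; the expected code length is the sum of the merged weights.
merge 1/73 + 2/73 → 3/73
merge 3/73 + 4/73 → 7/73
merge 7/73 + 8/73 → 15/73
merge 12/73 + 14/73 → 26/73
merge 15/73 + 15/73 → 30/73
merge 17/73 + 26/73 → 43/73
merge 30/73 + 43/73 → 1
L = 3/73 + 7/73 + 15/73 + 26/73 + 30/73 + 43/73 + 1 = 197/73 ≈ 2.699 bits/symbol.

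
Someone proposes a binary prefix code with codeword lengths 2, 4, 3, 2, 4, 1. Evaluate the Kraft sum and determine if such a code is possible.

1.25; no

With common denominator 2^4 = 16: Σ 2^(−ℓᵢ) = 4/16 + 1/16 + 2/16 + 4/16 + 1/16 + 8/16 = 20/16 = 1.25.
Kraft's inequality requires Σ ≤ 1; here Σ = 1.25 > 1, so no such prefix code exists.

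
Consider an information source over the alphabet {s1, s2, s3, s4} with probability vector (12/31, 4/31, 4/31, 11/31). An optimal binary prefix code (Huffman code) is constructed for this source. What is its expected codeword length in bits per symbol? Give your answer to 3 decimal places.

Repeatedly combine the two least-probable nodes; the expected code length is the sum of the merged weights.
merge 4/31 + 4/31 → 8/31
merge 8/31 + 11/31 → 19/31
merge 12/31 + 19/31 → 1
L = 8/31 + 19/31 + 1 = 58/31 ≈ 1.871 bits/symbol.

1.871 bits/symbol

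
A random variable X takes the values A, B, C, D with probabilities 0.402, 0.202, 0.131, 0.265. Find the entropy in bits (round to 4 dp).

H = −Σ pᵢ log₂ pᵢ.
−0.402·log₂(0.402) = 0.5285
−0.202·log₂(0.202) = 0.4661
−0.131·log₂(0.131) = 0.3841
−0.265·log₂(0.265) = 0.5077
Sum ≈ 1.8865 → 1.8865 bits.

1.8865 bits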